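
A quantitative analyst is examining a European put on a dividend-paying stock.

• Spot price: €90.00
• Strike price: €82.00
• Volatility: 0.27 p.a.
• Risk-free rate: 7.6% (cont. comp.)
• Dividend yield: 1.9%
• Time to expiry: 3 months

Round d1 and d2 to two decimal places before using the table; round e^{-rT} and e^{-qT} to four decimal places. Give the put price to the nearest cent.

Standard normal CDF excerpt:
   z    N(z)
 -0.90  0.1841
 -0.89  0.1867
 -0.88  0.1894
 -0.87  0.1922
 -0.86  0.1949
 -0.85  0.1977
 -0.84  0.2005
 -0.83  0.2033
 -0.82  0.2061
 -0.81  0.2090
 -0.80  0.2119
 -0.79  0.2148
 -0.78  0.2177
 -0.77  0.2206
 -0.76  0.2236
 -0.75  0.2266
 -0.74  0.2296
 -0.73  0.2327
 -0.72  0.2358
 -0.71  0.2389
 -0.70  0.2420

T = 0.25;  σ√T = 0.1350
ln(S/K) + (r − q + σ²/2)T = ln(90/82) + (0.076 − 0.019 + 0.27²/2)·0.25 = 0.0931 + 0.0234 = 0.1165
d₁ = 0.1165 / 0.1350 = 0.8626 ≈ 0.86
d₂ = d₁ − σ√T = 0.8626 − 0.1350 = 0.7276 ≈ 0.73
e^(−qT) = e^(−0.019·0.25) = 0.9953;  e^(−rT) = e^(−0.076·0.25) = 0.9812
N(−d₂) = N(-0.73) = 0.2327;  N(−d₁) = N(-0.86) = 0.1949
P = 82·0.9812·0.2327 − 90·0.9953·0.1949 = 18.7227 − 17.4586 = 1.2641

€1.26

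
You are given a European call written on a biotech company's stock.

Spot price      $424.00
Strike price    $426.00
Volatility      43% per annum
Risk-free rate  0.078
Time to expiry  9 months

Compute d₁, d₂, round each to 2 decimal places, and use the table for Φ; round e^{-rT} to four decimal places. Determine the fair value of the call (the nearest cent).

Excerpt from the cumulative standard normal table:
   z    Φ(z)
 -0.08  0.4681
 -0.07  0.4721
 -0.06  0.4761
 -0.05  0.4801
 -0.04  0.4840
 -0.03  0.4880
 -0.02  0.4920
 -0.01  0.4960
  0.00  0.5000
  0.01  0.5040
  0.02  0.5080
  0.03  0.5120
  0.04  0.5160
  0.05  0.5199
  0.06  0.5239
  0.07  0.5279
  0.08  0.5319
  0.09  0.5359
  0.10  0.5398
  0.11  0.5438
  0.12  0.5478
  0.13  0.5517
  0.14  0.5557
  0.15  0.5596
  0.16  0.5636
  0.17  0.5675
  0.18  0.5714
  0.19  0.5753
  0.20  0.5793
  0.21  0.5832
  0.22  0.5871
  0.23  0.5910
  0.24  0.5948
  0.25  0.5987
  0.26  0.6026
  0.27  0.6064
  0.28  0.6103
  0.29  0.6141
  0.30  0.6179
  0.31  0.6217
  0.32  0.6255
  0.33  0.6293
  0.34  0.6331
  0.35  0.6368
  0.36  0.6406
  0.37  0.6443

$72.35

T = 0.75;  σ√T = 0.3724
d₁ = [ln(424/426) + (0.078 + 0.43²/2)·0.75] / 0.3724 = [-0.0047 + 0.1278] / 0.3724 = 0.3307 → 0.33
d₂ = d₁ − σ√T = 0.3307 − 0.3724 = -0.0417 → -0.04
exp(−rT) = exp(−0.078·0.75) = 0.9432
C = 424·N(0.33) − 426·0.9432·N(-0.04) = 424·0.6293 − 426·0.9432·0.4840 = 266.8232 − 194.4727 = 72.3505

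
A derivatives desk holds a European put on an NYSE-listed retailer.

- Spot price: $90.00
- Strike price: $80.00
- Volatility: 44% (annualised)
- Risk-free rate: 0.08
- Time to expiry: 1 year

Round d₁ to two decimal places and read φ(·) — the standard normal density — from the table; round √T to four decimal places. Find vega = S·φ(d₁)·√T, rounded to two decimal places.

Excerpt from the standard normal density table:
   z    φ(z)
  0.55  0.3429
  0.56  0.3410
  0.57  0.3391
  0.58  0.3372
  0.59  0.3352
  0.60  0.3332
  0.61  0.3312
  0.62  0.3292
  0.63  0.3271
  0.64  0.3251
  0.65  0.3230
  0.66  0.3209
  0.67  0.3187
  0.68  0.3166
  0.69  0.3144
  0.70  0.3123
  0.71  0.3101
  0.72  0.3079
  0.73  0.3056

28.68

T = 1;  σ√T = 0.4400
ln(S/K) + (r + σ²/2)T = ln(90/80) + (0.08 + 0.44²/2)·1 = 0.1178 + 0.1768 = 0.2946
d₁ = 0.2946 / 0.4400 = 0.6695 which rounds to 0.67
√T = √1 = 1.0000
φ(d₁) = φ(0.67) = 0.3187
vega = S·φ(d₁)·√T = 90·0.3187·1.0000 = 28.6830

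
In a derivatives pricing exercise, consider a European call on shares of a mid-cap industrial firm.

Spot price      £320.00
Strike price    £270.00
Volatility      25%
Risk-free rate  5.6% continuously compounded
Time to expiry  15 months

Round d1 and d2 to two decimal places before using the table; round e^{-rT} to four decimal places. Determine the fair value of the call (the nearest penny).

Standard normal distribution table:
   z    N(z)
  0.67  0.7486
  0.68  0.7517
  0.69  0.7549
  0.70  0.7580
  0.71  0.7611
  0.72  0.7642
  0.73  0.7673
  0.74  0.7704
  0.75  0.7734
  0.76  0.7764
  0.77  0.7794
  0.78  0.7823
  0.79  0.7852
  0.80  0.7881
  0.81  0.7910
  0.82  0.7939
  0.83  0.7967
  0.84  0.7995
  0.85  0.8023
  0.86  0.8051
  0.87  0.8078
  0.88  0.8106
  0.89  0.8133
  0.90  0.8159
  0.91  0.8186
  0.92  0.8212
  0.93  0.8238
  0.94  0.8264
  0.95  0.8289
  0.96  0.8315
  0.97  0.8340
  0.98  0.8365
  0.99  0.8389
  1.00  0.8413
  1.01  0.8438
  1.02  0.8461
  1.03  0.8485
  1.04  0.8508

σ√T = 0.25·√1.25 = 0.2795
d₁ = [ln(320/270) + (0.056 + 0.25²/2)·1.25] / 0.2795 = [0.1699 + 0.1091] / 0.2795 = 0.9980 ≈ 1.00
d₂ = d₁ − σ√T = 0.9980 − 0.2795 = 0.7185 ≈ 0.72
exp(−rT) = exp(−0.056·1.25) = 0.9324
C = 320·N(1.00) − 270·0.9324·N(0.72) = 320·0.8413 − 270·0.9324·0.7642 = 269.2160 − 192.3858 = 76.8302

£76.83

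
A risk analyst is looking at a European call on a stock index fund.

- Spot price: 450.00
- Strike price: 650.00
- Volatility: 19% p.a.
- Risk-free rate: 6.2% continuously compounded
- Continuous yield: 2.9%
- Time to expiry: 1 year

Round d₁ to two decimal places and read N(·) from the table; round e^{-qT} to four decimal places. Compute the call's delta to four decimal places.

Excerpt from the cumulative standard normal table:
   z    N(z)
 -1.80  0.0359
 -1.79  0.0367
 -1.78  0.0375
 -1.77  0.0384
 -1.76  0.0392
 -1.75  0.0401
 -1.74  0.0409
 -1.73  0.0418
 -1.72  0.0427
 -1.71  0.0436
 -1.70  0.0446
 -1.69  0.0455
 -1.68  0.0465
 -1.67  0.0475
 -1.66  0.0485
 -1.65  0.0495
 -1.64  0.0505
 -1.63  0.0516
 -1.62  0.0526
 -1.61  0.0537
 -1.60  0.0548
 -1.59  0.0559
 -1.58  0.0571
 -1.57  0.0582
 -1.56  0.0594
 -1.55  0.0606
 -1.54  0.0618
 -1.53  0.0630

σ√T = 0.19·√1 = 0.1900
d₁ = [ln(450/650) + (0.062 − 0.029 + 0.19²/2)·1] / 0.1900 = [-0.3677 + 0.0510] / 0.1900 = -1.6667 ≈ -1.67
N(d₁) = N(-1.67) = 0.0475
Δ_call = exp(−qT)·N(d₁) = 0.9714·0.0475 = 0.0461

0.0461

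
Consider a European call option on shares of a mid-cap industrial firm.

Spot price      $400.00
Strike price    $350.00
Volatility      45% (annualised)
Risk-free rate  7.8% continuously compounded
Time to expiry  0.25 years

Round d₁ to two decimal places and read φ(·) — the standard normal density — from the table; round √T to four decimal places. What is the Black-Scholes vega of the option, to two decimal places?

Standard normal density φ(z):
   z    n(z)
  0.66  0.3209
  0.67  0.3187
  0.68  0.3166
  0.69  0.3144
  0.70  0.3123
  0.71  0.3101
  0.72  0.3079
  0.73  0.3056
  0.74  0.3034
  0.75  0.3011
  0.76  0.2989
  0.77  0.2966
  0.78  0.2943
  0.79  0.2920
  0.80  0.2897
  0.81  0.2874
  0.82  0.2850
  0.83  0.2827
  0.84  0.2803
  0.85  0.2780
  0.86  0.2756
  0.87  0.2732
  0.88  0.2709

σ√T = 0.45·√0.25 = 0.2250
d₁ = [ln(400/350) + (0.078 + 0.45²/2)·0.25] / 0.2250 = [0.1335 + 0.0448] / 0.2250 = 0.7926 ≈ 0.79
√T = √0.25 = 0.5000
φ(d₁) = φ(0.79) = 0.2920
vega = S·φ(d₁)·√T = 400·0.2920·0.5000 = 58.4000

58.40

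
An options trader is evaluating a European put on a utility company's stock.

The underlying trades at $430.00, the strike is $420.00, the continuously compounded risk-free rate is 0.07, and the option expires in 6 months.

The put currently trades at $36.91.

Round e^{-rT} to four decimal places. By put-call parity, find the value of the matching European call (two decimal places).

$61.36

exp(−rT) = exp(−0.07·0.5) = 0.9656
Put-call parity: C − P = S − K·e^(−rT) = 430 − 420·0.9656 = 430 − 405.5520 = 24.4480
C = P + (C − P) = 36.91 + (24.4480) = 61.3580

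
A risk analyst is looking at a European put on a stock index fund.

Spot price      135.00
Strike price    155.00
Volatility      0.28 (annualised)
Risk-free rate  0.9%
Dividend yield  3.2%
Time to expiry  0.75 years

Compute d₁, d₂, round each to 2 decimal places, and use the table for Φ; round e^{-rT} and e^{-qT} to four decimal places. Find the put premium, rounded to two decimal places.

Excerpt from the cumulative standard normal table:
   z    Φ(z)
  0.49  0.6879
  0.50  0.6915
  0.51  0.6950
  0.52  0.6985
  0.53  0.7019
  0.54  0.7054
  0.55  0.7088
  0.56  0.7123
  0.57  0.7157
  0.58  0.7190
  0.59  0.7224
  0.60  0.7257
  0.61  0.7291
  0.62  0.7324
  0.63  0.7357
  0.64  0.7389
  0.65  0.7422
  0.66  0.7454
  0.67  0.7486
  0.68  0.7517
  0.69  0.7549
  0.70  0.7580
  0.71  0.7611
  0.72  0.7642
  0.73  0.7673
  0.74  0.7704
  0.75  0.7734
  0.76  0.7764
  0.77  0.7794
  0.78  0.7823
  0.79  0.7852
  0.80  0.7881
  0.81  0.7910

27.47

T = 0.75;  σ√T = 0.2425
d₁ = [ln(135/155) + (0.009 − 0.032 + ½·0.28²)·0.75] / (σ√T) = (-0.1382 + 0.0122) / 0.2425 = -0.5196 → -0.52
d₂ = -0.5196 − 0.2425 = -0.7621 → -0.76
e^(−qT) = e^(−0.032·0.75) = 0.9763;  e^(−rT) = e^(−0.009·0.75) = 0.9933
N(−d₂) = N(0.76) = 0.7764;  N(−d₁) = N(0.52) = 0.6985
P = 155·0.9933·0.7764 − 135·0.9763·0.6985 = 119.5357 − 92.0626 = 27.4731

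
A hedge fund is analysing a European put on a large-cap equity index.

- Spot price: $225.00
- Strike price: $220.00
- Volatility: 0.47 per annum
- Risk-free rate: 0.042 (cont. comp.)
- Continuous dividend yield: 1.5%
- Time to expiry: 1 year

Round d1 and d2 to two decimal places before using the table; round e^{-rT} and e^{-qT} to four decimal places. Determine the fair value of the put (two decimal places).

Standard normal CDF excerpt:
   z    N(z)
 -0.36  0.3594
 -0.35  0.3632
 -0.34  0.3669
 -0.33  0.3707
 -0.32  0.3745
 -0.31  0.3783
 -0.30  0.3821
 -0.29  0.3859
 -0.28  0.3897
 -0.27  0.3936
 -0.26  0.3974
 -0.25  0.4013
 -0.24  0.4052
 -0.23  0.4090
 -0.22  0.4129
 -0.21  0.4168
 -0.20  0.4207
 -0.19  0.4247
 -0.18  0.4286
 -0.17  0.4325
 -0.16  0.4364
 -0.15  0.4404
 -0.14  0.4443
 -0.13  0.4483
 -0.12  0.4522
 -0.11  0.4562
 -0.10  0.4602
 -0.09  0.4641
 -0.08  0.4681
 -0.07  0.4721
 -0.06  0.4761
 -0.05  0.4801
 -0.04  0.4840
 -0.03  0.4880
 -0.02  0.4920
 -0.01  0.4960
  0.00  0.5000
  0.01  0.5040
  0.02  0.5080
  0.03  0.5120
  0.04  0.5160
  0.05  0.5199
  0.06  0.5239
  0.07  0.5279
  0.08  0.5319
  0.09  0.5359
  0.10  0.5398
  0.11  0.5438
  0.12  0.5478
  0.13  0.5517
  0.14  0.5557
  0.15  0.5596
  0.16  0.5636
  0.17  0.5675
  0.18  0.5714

σ√T = 0.47 × 1.0000 = 0.4700
d₁ = [ln(225/220) + (0.042 − 0.015 + ½·0.47²)·1] / (σ√T) = (0.0225 + 0.1374) / 0.4700 = 0.3403 which rounds to 0.34
d₂ = 0.3403 − 0.4700 = -0.1297 which rounds to -0.13
exp(−qT) = exp(−0.015·1) = 0.9851;  exp(−rT) = exp(−0.042·1) = 0.9589
P = 220·0.9589·N(0.13) − 225·0.9851·N(-0.34) = 220·0.9589·0.5517 − 225·0.9851·0.3669 = 116.3855 − 81.3225 = 35.0631

$35.06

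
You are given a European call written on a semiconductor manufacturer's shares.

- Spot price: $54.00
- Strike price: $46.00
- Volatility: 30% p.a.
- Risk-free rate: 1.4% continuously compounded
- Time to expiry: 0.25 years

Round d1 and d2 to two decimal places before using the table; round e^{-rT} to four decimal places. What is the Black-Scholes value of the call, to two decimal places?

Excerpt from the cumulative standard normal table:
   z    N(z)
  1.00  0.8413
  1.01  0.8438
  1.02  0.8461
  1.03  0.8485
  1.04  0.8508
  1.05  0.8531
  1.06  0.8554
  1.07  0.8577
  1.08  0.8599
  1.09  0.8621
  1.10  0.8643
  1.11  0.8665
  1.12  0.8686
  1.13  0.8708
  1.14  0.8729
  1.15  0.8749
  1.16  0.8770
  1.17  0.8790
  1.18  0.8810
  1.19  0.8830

T = 0.25;  σ√T = 0.1500
ln(S/K) + (r + σ²/2)T = ln(54/46) + (0.014 + 0.3²/2)·0.25 = 0.1603 + 0.0147 = 0.1751
d₁ = 0.1751 / 0.1500 = 1.1673 → 1.17
d₂ = d₁ − σ√T = 1.1673 − 0.1500 = 1.0173 → 1.02
e^(−rT) = e^(−0.014·0.25) = 0.9965
N(d₁) = N(1.17) = 0.8790;  N(d₂) = N(1.02) = 0.8461
C = 54·0.8790 − 46·0.9965·0.8461 = 47.4660 − 38.7844 = 8.6816

$8.68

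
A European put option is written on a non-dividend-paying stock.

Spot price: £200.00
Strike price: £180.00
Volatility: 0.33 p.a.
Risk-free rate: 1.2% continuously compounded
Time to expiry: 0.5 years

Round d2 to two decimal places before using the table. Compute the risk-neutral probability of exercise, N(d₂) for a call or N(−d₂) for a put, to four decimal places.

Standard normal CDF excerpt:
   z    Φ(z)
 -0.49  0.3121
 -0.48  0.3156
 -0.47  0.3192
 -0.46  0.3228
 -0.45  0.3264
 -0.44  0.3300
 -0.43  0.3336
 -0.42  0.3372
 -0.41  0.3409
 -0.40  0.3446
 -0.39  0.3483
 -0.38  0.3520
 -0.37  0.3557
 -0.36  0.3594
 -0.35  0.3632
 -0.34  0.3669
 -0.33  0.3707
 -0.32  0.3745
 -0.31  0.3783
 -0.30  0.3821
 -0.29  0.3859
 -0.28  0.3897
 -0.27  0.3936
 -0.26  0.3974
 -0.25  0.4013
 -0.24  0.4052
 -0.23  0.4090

0.3594

T = 0.5;  σ√T = 0.2333
d₁ = [ln(200/180) + (0.012 + 0.33²/2)·0.5] / 0.2333 = [0.1054 + 0.0332] / 0.2333 = 0.5939 which rounds to 0.59
d₂ = d₁ − σ√T = 0.5939 − 0.2333 = 0.3606 which rounds to 0.36
Pr(exercise) under Q = N(−d₂) = N(-0.36) = 0.3594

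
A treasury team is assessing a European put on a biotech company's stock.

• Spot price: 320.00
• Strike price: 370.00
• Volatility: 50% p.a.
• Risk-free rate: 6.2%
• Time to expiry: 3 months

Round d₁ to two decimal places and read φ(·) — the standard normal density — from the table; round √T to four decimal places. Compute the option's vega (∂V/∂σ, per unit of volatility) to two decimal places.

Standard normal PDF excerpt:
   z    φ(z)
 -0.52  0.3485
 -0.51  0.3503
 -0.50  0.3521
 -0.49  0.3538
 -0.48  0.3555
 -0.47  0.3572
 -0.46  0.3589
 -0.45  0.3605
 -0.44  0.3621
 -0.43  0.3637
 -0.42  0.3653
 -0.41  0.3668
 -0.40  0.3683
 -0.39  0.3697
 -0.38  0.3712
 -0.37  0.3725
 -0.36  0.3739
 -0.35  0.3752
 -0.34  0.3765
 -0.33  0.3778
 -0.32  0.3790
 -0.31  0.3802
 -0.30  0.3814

σ√T = 0.5·√0.25 = 0.2500
d₁ = [ln(320/370) + (0.062 + 0.5²/2)·0.25] / 0.2500 = [-0.1452 + 0.0467] / 0.2500 = -0.3937 ≈ -0.39
√T = √0.25 = 0.5000
φ(d₁) = φ(-0.39) = 0.3697
vega = S·φ(d₁)·√T = 320·0.3697·0.5000 = 59.1520
(Call and put vega coincide under Black-Scholes.)

59.15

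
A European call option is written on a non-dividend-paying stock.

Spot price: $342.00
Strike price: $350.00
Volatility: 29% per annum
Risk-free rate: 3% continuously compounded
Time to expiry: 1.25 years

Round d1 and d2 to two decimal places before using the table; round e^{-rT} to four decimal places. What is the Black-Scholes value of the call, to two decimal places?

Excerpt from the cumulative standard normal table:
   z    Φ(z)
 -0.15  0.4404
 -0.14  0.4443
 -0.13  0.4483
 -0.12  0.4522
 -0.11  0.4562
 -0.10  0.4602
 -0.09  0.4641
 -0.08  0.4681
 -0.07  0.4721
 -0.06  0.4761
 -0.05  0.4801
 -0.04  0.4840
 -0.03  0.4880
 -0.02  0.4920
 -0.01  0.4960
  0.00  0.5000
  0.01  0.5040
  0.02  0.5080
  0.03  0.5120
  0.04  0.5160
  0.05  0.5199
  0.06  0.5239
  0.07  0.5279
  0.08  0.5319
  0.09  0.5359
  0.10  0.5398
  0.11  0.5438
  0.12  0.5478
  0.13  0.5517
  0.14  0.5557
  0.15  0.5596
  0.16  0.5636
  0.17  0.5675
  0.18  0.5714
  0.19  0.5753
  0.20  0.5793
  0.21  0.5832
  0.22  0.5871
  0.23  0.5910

T = 1.25;  σ√T = 0.3242
d₁ = [ln(342/350) + (0.03 + 0.29²/2)·1.25] / 0.3242 = [-0.0231 + 0.0901] / 0.3242 = 0.2065 which rounds to 0.21
d₂ = d₁ − σ√T = 0.2065 − 0.3242 = -0.1178 which rounds to -0.12
e^(−rT) = e^(−0.03·1.25) = 0.9632
N(d₁) = N(0.21) = 0.5832;  N(d₂) = N(-0.12) = 0.4522
C = 342·0.5832 − 350·0.9632·0.4522 = 199.4544 − 152.4457 = 47.0087

$47.01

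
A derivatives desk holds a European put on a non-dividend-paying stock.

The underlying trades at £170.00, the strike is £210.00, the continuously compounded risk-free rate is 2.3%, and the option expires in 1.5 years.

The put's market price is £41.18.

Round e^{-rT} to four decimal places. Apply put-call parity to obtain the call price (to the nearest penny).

£8.30

e^(−rT) = e^(−0.023·1.5) = 0.9661
Put-call parity: C − P = S − K·e^(−rT) = 170 − 210·0.9661 = 170 − 202.8810 = -32.8810
C = P + (C − P) = 41.18 + (-32.8810) = 8.2990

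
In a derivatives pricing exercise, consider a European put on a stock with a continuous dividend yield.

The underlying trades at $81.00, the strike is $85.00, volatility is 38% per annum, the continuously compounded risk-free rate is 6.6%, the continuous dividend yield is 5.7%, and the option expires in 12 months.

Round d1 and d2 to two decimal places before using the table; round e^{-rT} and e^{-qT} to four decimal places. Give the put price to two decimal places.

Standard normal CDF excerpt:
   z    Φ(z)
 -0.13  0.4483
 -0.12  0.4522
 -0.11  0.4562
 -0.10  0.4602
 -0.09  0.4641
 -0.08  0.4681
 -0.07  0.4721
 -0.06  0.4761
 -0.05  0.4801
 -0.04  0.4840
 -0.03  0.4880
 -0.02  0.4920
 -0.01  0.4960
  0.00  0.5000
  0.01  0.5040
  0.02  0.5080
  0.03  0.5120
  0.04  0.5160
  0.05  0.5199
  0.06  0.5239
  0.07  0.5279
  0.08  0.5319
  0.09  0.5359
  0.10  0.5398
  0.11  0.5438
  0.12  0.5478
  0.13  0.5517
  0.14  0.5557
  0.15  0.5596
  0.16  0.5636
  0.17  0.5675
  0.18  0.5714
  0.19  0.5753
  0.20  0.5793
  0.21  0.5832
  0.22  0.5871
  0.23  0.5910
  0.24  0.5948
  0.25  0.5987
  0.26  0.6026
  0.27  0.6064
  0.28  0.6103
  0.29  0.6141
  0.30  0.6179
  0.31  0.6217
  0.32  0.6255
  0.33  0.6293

$13.35

T = 1;  σ√T = 0.3800
d₁ = [ln(81/85) + (0.066 − 0.057 + ½·0.38²)·1] / (σ√T) = (-0.0482 + 0.0812) / 0.3800 = 0.0868 ⇒ 0.09
d₂ = 0.0868 − 0.3800 = -0.2932 ⇒ -0.29
e^(−qT) = e^(−0.057·1) = 0.9446;  e^(−rT) = e^(−0.066·1) = 0.9361
N(−d₂) = N(0.29) = 0.6141;  N(−d₁) = N(-0.09) = 0.4641
P = 85·0.9361·0.6141 − 81·0.9446·0.4641 = 48.8630 − 35.5095 = 13.3535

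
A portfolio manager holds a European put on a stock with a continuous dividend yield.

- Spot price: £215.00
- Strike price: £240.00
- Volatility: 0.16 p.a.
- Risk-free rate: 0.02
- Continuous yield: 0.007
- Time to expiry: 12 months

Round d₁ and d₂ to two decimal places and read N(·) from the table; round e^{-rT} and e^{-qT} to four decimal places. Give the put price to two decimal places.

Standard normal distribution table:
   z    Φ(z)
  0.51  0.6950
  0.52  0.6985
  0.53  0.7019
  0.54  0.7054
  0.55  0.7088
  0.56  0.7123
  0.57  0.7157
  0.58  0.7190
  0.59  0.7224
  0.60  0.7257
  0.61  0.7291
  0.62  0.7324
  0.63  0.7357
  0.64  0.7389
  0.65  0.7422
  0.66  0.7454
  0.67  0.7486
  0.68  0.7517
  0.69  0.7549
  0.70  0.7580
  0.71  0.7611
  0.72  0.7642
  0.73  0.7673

£27.74

σ√T = 0.16 × 1.0000 = 0.1600
ln(S/K) + (r − q + σ²/2)T = ln(215/240) + (0.02 − 0.007 + 0.16²/2)·1 = -0.1100 + 0.0258 = -0.0842
d₁ = -0.0842 / 0.1600 = -0.5263 → -0.53
d₂ = d₁ − σ√T = -0.5263 − 0.1600 = -0.6863 → -0.69
e^(−qT) = e^(−0.007·1) = 0.9930;  e^(−rT) = e^(−0.02·1) = 0.9802
N(−d₂) = N(0.69) = 0.7549;  N(−d₁) = N(0.53) = 0.7019
P = 240·0.9802·0.7549 − 215·0.9930·0.7019 = 177.5887 − 149.8521 = 27.7366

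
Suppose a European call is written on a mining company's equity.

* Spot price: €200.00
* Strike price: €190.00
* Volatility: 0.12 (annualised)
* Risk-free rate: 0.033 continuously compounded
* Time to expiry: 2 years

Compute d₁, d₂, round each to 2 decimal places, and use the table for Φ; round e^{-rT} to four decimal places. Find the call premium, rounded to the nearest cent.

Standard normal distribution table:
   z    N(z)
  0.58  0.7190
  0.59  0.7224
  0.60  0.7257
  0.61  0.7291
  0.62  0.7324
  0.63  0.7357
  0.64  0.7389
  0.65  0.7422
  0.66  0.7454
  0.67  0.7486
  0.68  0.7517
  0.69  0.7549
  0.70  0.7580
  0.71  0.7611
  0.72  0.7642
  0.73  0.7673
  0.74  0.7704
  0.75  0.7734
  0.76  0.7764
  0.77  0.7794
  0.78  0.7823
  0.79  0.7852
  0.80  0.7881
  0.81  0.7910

€26.78

σ√T = 0.12·√2 = 0.1697
ln(S/K) + (r + σ²/2)T = ln(200/190) + (0.033 + 0.12²/2)·2 = 0.0513 + 0.0804 = 0.1317
d₁ = 0.1317 / 0.1697 = 0.7760 ⇒ 0.78
d₂ = d₁ − σ√T = 0.7760 − 0.1697 = 0.6063 ⇒ 0.61
e^(−rT) = e^(−0.033·2) = 0.9361
N(d₁) = N(0.78) = 0.7823;  N(d₂) = N(0.61) = 0.7291
C = 200·0.7823 − 190·0.9361·0.7291 = 156.4600 − 129.6770 = 26.7830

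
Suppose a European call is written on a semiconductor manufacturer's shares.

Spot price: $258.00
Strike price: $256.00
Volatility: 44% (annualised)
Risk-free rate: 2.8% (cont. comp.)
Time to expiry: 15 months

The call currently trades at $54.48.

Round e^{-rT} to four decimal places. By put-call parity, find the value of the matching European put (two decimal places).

e^(−rT) = e^(−0.028·1.25) = 0.9656
Put-call parity: C − P = S − K·e^(−rT) = 258 − 256·0.9656 = 258 − 247.1936 = 10.8064
P = C − (C − P) = 54.48 − (10.8064) = 43.6736

$43.67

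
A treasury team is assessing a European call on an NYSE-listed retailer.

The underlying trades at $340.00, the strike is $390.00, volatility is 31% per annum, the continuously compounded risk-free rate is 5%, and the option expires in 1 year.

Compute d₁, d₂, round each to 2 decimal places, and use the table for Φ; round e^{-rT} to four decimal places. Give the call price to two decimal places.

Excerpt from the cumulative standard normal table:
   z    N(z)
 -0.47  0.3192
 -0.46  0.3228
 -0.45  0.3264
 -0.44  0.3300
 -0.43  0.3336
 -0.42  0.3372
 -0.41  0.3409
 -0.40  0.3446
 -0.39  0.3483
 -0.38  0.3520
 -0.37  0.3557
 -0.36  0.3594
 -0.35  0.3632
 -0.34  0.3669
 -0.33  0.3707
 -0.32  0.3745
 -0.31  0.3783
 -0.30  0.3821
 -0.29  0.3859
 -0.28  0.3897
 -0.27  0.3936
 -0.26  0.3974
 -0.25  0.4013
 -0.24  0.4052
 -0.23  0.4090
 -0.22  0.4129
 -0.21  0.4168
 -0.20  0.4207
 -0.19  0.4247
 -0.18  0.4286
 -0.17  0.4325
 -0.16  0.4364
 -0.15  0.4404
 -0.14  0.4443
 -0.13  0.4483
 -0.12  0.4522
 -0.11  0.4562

$30.00

σ√T = 0.31·√1 = 0.3100
d₁ = [ln(340/390) + (0.05 + 0.31²/2)·1] / 0.3100 = [-0.1372 + 0.0980] / 0.3100 = -0.1263 which rounds to -0.13
d₂ = d₁ − σ√T = -0.1263 − 0.3100 = -0.4363 which rounds to -0.44
exp(−rT) = exp(−0.05·1) = 0.9512
C = 340·N(-0.13) − 390·0.9512·N(-0.44) = 340·0.4483 − 390·0.9512·0.3300 = 152.4220 − 122.4194 = 30.0026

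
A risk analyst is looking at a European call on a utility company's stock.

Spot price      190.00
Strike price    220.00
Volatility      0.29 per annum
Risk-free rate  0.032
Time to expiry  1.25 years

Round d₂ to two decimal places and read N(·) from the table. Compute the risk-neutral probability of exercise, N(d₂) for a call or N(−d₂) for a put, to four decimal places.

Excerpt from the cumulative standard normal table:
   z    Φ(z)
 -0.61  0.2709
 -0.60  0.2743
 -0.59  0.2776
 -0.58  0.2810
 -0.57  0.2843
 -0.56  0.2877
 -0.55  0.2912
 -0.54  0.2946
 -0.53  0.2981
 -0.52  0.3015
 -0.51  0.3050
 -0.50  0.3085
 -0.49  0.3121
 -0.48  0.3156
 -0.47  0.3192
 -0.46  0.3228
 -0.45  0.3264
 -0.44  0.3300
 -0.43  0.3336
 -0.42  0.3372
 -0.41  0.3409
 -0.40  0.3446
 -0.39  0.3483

σ√T = 0.29·√1.25 = 0.3242
ln(S/K) + (r + σ²/2)T = ln(190/220) + (0.032 + 0.29²/2)·1.25 = -0.1466 + 0.0926 = -0.0540
d₁ = -0.0540 / 0.3242 = -0.1667 ≈ -0.17
d₂ = d₁ − σ√T = -0.1667 − 0.3242 = -0.4909 ≈ -0.49
Pr(exercise) under Q = N(d₂) = 0.3121

0.3121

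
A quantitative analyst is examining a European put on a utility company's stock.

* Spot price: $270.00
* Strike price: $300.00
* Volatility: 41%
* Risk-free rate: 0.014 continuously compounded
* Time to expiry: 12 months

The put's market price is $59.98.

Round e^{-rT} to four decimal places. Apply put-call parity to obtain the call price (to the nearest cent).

e^(−rT) = e^(−0.014·1) = 0.9861
Put-call parity: C − P = S − K·e^(−rT) = 270 − 300·0.9861 = 270 − 295.8300 = -25.8300
C = P + (C − P) = 59.98 + (-25.8300) = 34.1500

$34.15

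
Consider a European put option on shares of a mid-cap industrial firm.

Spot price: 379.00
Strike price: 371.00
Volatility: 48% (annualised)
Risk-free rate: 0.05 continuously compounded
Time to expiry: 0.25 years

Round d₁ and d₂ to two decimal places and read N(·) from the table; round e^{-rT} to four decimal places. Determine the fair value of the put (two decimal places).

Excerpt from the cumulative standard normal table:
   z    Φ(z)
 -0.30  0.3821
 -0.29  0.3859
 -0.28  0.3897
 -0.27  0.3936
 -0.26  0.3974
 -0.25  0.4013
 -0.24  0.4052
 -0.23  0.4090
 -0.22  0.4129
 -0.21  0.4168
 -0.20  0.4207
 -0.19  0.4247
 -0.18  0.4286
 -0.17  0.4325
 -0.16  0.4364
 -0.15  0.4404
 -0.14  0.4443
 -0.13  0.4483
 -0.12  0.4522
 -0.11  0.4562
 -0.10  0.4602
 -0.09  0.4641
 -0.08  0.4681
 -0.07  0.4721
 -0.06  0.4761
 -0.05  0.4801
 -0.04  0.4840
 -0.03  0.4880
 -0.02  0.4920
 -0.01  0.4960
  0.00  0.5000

29.65

σ√T = 0.48·√0.25 = 0.2400
d₁ = [ln(379/371) + (0.05 + 0.48²/2)·0.25] / 0.2400 = [0.0213 + 0.0413] / 0.2400 = 0.2610 ≈ 0.26
d₂ = d₁ − σ√T = 0.2610 − 0.2400 = 0.0210 ≈ 0.02
exp(−rT) = exp(−0.05·0.25) = 0.9876
N(−d₂) = N(-0.02) = 0.4920;  N(−d₁) = N(-0.26) = 0.3974
P = 371·0.9876·0.4920 − 379·0.3974 = 180.2686 − 150.6146 = 29.6540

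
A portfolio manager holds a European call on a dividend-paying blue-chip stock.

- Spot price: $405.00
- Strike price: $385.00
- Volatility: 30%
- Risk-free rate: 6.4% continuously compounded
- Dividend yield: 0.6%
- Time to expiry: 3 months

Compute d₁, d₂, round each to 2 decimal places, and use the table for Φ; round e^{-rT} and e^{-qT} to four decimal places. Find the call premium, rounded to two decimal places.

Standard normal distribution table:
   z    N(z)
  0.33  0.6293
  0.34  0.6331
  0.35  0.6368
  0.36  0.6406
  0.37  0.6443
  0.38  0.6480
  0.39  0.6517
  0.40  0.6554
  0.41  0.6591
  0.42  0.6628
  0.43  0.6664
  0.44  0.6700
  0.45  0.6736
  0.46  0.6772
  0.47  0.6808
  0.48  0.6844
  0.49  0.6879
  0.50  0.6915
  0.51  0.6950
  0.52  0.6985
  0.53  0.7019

$38.34

σ√T = 0.3 × 0.5000 = 0.1500
d₁ = [ln(405/385) + (0.064 − 0.006 + ½·0.3²)·0.25] / (σ√T) = (0.0506 + 0.0258) / 0.1500 = 0.5093 ⇒ 0.51
d₂ = 0.5093 − 0.1500 = 0.3593 ⇒ 0.36
e^(−qT) = e^(−0.006·0.25) = 0.9985;  e^(−rT) = e^(−0.064·0.25) = 0.9841
C = 405·0.9985·N(0.51) − 385·0.9841·N(0.36) = 405·0.9985·0.6950 − 385·0.9841·0.6406 = 281.0528 − 242.7096 = 38.3432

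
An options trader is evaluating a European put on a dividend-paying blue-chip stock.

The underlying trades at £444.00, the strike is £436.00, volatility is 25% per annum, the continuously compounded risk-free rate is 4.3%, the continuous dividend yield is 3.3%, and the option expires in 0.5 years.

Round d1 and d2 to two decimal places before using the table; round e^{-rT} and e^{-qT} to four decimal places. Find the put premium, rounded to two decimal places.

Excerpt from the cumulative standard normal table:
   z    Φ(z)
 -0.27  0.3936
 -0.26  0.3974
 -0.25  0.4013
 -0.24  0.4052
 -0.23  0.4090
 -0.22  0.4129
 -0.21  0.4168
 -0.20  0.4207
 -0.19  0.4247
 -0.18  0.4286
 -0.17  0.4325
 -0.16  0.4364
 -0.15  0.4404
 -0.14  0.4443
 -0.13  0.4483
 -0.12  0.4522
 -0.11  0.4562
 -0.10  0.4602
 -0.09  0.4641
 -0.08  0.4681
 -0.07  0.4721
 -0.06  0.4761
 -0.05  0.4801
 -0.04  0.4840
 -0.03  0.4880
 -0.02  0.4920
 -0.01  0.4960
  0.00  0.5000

£26.21

σ√T = 0.25 × 0.7071 = 0.1768
ln(S/K) + (r − q + σ²/2)T = ln(444/436) + (0.043 − 0.033 + 0.25²/2)·0.5 = 0.0182 + 0.0206 = 0.0388
d₁ = 0.0388 / 0.1768 = 0.2195 which rounds to 0.22
d₂ = d₁ − σ√T = 0.2195 − 0.1768 = 0.0428 which rounds to 0.04
exp(−qT) = exp(−0.033·0.5) = 0.9836;  exp(−rT) = exp(−0.043·0.5) = 0.9787
N(−d₂) = N(-0.04) = 0.4840;  N(−d₁) = N(-0.22) = 0.4129
P = 436·0.9787·0.4840 − 444·0.9836·0.4129 = 206.5292 − 180.3210 = 26.2082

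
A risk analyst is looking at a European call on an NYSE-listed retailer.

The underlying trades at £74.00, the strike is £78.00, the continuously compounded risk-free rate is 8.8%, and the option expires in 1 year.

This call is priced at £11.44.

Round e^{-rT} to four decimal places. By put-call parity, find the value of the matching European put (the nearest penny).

£8.87

e^(−rT) = e^(−0.088·1) = 0.9158
Put-call parity: C − P = S − K·e^(−rT) = 74 − 78·0.9158 = 74 − 71.4324 = 2.5676
P = C − (C − P) = 11.44 − (2.5676) = 8.8724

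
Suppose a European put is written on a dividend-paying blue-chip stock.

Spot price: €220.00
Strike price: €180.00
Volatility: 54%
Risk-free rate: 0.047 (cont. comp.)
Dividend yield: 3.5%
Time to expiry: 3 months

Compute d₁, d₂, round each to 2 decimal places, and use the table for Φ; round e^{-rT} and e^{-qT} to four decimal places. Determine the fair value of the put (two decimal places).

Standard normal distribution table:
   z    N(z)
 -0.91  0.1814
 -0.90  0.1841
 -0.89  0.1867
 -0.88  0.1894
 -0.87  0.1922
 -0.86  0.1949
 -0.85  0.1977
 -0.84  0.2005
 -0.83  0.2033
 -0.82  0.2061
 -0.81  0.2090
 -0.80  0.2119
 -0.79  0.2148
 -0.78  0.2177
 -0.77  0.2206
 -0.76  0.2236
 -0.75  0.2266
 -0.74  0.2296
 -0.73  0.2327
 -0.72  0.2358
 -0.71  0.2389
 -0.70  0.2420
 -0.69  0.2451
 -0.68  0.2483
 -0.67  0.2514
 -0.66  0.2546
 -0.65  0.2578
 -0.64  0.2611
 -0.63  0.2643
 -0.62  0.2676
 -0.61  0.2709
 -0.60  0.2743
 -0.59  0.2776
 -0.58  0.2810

T = 0.25;  σ√T = 0.2700
d₁ = [ln(220/180) + (0.047 − 0.035 + 0.54²/2)·0.25] / 0.2700 = [0.2007 + 0.0394] / 0.2700 = 0.8893 ⇒ 0.89
d₂ = d₁ − σ√T = 0.8893 − 0.2700 = 0.6193 ⇒ 0.62
e^(−qT) = e^(−0.035·0.25) = 0.9913;  e^(−rT) = e^(−0.047·0.25) = 0.9883
N(−d₂) = N(-0.62) = 0.2676;  N(−d₁) = N(-0.89) = 0.1867
P = 180·0.9883·0.2676 − 220·0.9913·0.1867 = 47.6044 − 40.7167 = 6.8878

€6.89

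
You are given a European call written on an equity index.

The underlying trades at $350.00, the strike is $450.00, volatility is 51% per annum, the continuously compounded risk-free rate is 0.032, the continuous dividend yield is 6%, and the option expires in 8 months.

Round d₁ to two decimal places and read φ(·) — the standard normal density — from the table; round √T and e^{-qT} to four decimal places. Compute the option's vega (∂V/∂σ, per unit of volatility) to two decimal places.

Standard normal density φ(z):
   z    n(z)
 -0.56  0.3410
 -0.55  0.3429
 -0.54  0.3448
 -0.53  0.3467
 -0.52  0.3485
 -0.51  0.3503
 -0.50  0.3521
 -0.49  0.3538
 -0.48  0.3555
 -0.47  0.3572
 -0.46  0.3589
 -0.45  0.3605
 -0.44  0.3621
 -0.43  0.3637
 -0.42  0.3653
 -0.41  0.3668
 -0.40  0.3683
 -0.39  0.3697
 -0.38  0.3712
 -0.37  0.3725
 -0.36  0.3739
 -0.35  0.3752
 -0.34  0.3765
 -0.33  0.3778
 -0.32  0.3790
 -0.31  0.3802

99.42

σ√T = 0.51·√0.6667 = 0.4164
d₁ = [ln(350/450) + (0.032 − 0.06 + ½·0.51²)·0.6667] / (σ√T) = (-0.2513 + 0.0680) / 0.4164 = -0.4401 → -0.44
√T = √0.6667 = 0.8165
φ(d₁) = φ(-0.44) = 0.3621
exp(−qT) = exp(−0.06·0.6667) = 0.9608
vega = S·exp(−qT)·φ(d₁)·√T = 350·0.9608·0.3621·0.8165 = 99.4227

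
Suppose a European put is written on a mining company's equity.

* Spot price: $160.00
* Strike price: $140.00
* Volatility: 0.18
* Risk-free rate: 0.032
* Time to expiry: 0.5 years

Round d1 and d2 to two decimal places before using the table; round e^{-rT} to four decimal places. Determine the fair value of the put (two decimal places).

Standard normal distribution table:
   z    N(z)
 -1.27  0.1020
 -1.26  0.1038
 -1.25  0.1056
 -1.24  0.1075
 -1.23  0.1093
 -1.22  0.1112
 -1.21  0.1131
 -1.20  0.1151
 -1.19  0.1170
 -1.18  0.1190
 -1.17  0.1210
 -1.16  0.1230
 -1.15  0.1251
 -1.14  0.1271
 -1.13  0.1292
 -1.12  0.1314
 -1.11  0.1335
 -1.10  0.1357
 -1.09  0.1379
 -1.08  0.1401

T = 0.5;  σ√T = 0.1273
ln(S/K) + (r + σ²/2)T = ln(160/140) + (0.032 + 0.18²/2)·0.5 = 0.1335 + 0.0241 = 0.1576
d₁ = 0.1576 / 0.1273 = 1.2385 → 1.24
d₂ = d₁ − σ√T = 1.2385 − 0.1273 = 1.1112 → 1.11
e^(−rT) = e^(−0.032·0.5) = 0.9841
N(−d₂) = N(-1.11) = 0.1335;  N(−d₁) = N(-1.24) = 0.1075
P = 140·0.9841·0.1335 − 160·0.1075 = 18.3928 − 17.2000 = 1.1928

$1.19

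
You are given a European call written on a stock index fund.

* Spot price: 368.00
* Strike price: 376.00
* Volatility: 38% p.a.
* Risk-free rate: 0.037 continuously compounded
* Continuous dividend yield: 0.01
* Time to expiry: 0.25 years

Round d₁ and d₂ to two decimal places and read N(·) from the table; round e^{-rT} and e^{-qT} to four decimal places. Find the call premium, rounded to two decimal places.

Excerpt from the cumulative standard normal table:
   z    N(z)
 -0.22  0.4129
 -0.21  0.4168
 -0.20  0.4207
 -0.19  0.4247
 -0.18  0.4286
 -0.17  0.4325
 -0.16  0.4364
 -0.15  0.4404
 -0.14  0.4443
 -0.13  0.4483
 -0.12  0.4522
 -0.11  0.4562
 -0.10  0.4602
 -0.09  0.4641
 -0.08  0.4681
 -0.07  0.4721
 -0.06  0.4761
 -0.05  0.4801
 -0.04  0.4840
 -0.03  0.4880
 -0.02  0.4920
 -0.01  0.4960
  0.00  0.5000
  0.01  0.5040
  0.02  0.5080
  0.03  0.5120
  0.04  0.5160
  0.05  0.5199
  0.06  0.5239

σ√T = 0.38 × 0.5000 = 0.1900
ln(S/K) + (r − q + σ²/2)T = ln(368/376) + (0.037 − 0.01 + 0.38²/2)·0.25 = -0.0215 + 0.0248 = 0.0033
d₁ = 0.0033 / 0.1900 = 0.0173 ⇒ 0.02
d₂ = d₁ − σ√T = 0.0173 − 0.1900 = -0.1727 ⇒ -0.17
exp(−qT) = exp(−0.01·0.25) = 0.9975;  exp(−rT) = exp(−0.037·0.25) = 0.9908
C = 368·0.9975·N(0.02) − 376·0.9908·N(-0.17) = 368·0.9975·0.5080 − 376·0.9908·0.4325 = 186.4766 − 161.1239 = 25.3527

25.35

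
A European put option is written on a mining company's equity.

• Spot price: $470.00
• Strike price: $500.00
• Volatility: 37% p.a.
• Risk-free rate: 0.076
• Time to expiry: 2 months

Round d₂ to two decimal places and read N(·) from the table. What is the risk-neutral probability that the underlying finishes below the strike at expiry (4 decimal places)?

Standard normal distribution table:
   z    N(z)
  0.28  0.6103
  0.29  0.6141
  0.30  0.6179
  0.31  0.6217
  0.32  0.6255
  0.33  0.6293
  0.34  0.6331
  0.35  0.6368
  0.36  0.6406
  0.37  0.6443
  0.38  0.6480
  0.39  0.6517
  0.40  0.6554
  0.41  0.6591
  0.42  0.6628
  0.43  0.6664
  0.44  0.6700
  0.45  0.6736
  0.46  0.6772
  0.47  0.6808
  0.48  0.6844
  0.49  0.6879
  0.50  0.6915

0.6554

σ√T = 0.37·√0.1667 = 0.1511
d₁ = [ln(470/500) + (0.076 + ½·0.37²)·0.1667] / (σ√T) = (-0.0619 + 0.0241) / 0.1511 = -0.2502 → -0.25
d₂ = -0.2502 − 0.1511 = -0.4013 → -0.40
Pr(exercise) under Q = N(−d₂) = N(0.40) = 0.6554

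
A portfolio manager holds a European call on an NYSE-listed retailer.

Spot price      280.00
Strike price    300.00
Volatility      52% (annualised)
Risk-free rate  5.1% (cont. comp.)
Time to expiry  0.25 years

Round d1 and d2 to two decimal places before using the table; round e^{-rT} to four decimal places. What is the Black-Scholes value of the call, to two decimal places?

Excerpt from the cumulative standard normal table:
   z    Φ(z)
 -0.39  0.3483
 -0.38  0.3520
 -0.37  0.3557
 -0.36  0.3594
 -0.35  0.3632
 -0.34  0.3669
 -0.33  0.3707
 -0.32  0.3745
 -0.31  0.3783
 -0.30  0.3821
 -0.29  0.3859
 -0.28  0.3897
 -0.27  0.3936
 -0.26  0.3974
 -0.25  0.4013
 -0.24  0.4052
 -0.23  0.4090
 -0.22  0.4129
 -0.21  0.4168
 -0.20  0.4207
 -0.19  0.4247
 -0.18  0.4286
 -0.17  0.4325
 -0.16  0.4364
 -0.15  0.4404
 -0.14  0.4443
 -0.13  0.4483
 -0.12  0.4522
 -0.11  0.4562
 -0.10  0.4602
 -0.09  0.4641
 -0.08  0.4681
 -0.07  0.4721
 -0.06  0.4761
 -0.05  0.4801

T = 0.25;  σ√T = 0.2600
ln(S/K) + (r + σ²/2)T = ln(280/300) + (0.051 + 0.52²/2)·0.25 = -0.0690 + 0.0466 = -0.0224
d₁ = -0.0224 / 0.2600 = -0.0863 which rounds to -0.09
d₂ = d₁ − σ√T = -0.0863 − 0.2600 = -0.3463 which rounds to -0.35
e^(−rT) = e^(−0.051·0.25) = 0.9873
C = 280·N(-0.09) − 300·0.9873·N(-0.35) = 280·0.4641 − 300·0.9873·0.3632 = 129.9480 − 107.5762 = 22.3718

22.37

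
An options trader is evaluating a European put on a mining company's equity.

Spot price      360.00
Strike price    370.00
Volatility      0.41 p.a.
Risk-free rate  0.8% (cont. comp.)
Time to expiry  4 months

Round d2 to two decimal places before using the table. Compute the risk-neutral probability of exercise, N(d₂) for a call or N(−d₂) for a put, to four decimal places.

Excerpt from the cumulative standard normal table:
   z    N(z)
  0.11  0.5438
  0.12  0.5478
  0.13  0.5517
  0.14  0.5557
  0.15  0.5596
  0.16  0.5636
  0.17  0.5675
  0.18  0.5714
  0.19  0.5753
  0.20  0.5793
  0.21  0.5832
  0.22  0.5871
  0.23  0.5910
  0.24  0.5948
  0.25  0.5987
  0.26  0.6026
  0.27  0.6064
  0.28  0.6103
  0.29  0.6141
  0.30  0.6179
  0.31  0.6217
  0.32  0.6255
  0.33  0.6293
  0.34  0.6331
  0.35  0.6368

σ√T = 0.41 × 0.5774 = 0.2367
ln(S/K) + (r + σ²/2)T = ln(360/370) + (0.008 + 0.41²/2)·0.3333 = -0.0274 + 0.0307 = 0.0033
d₁ = 0.0033 / 0.2367 = 0.0139 ⇒ 0.01
d₂ = d₁ − σ√T = 0.0139 − 0.2367 = -0.2228 ⇒ -0.22
Risk-neutral Pr[S_T < K] = N(−d₂) = N(0.22) = 0.5871

0.5871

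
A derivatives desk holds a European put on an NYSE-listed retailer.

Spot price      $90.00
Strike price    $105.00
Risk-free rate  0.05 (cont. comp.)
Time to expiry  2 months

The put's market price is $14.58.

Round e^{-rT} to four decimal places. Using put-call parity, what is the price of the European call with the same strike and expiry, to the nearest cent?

$0.45

exp(−rT) = exp(−0.05·0.1667) = 0.9917
Put-call parity: C − P = S − K·e^(−rT) = 90 − 105·0.9917 = 90 − 104.1285 = -14.1285
C = P + (C − P) = 14.58 + (-14.1285) = 0.4515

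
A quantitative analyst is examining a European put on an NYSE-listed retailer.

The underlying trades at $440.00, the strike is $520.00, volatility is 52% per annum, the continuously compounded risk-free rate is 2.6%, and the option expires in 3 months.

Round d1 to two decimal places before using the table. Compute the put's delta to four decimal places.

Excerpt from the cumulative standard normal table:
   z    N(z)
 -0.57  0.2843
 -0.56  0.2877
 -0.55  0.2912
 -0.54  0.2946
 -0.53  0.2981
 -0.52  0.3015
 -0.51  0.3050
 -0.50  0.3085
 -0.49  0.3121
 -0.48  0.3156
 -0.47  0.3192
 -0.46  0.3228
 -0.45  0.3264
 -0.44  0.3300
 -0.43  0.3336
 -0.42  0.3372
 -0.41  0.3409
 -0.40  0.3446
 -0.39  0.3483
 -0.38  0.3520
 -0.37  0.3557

σ√T = 0.52 × 0.5000 = 0.2600
d₁ = [ln(440/520) + (0.026 + ½·0.52²)·0.25] / (σ√T) = (-0.1671 + 0.0403) / 0.2600 = -0.4875 which rounds to -0.49
N(d₁) = N(-0.49) = 0.3121
Δ_put = N(d₁) − 1 = 0.3121 − 1 = -0.6879

-0.6879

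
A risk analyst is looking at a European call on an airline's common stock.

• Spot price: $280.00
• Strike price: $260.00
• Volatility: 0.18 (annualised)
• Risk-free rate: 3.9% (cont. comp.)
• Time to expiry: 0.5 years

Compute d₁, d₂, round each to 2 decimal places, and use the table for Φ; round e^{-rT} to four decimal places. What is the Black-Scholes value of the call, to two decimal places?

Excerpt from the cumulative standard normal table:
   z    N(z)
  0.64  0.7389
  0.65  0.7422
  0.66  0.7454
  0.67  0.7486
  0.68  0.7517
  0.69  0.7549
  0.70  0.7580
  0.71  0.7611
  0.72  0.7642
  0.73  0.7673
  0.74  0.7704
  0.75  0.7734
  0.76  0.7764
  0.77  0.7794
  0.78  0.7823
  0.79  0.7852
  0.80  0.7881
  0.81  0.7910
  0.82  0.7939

$29.79

T = 0.5;  σ√T = 0.1273
d₁ = [ln(280/260) + (0.039 + 0.18²/2)·0.5] / 0.1273 = [0.0741 + 0.0276] / 0.1273 = 0.7991 ⇒ 0.80
d₂ = d₁ − σ√T = 0.7991 − 0.1273 = 0.6718 ⇒ 0.67
exp(−rT) = exp(−0.039·0.5) = 0.9807
N(d₁) = N(0.80) = 0.7881;  N(d₂) = N(0.67) = 0.7486
C = 280·0.7881 − 260·0.9807·0.7486 = 220.6680 − 190.8795 = 29.7885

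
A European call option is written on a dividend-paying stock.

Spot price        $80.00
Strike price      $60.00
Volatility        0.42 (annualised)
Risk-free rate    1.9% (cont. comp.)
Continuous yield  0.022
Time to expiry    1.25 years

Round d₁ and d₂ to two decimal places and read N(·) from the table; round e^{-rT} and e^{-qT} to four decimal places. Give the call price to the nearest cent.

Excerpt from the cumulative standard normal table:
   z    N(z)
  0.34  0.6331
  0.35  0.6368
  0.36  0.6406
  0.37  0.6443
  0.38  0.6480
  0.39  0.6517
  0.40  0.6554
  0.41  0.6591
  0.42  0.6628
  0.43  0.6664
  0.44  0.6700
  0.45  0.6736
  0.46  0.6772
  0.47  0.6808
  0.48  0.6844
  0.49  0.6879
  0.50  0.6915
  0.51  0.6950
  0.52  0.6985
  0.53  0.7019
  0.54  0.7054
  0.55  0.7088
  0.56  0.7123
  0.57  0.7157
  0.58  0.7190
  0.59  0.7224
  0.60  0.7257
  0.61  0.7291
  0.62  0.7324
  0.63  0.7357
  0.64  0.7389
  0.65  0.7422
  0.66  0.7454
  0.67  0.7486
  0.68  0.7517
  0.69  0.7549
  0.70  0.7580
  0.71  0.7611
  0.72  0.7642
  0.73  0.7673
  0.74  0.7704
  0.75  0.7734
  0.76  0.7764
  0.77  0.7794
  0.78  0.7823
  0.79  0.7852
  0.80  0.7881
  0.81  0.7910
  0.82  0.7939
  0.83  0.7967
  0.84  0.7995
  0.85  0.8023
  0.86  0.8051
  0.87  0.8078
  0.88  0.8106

σ√T = 0.42·√1.25 = 0.4696
d₁ = [ln(80/60) + (0.019 − 0.022 + ½·0.42²)·1.25] / (σ√T) = (0.2877 + 0.1065) / 0.4696 = 0.8394 ≈ 0.84
d₂ = 0.8394 − 0.4696 = 0.3699 ≈ 0.37
exp(−qT) = exp(−0.022·1.25) = 0.9729;  exp(−rT) = exp(−0.019·1.25) = 0.9765
C = 80·0.9729·N(0.84) − 60·0.9765·N(0.37) = 80·0.9729·0.7995 − 60·0.9765·0.6443 = 62.2267 − 37.7495 = 24.4771

$24.48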